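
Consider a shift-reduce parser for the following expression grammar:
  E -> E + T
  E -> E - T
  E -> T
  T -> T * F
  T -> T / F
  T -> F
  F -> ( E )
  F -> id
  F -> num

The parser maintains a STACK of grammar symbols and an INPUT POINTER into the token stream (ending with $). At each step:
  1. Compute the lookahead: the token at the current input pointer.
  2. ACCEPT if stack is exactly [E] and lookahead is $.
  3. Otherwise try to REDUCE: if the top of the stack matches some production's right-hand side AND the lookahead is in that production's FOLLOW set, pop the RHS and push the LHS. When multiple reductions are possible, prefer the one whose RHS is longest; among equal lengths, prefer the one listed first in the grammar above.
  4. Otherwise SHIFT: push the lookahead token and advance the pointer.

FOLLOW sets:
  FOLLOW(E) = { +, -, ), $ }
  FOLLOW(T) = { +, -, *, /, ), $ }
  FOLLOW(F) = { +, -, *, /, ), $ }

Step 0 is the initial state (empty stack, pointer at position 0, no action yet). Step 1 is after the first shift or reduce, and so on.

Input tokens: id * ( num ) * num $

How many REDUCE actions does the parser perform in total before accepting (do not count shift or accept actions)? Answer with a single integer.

Step 1: shift id. Stack=[id] ptr=1 lookahead=* remaining=[* ( num ) * num $]
Step 2: reduce F->id. Stack=[F] ptr=1 lookahead=* remaining=[* ( num ) * num $]
Step 3: reduce T->F. Stack=[T] ptr=1 lookahead=* remaining=[* ( num ) * num $]
Step 4: shift *. Stack=[T *] ptr=2 lookahead=( remaining=[( num ) * num $]
Step 5: shift (. Stack=[T * (] ptr=3 lookahead=num remaining=[num ) * num $]
Step 6: shift num. Stack=[T * ( num] ptr=4 lookahead=) remaining=[) * num $]
Step 7: reduce F->num. Stack=[T * ( F] ptr=4 lookahead=) remaining=[) * num $]
Step 8: reduce T->F. Stack=[T * ( T] ptr=4 lookahead=) remaining=[) * num $]
Step 9: reduce E->T. Stack=[T * ( E] ptr=4 lookahead=) remaining=[) * num $]
Step 10: shift ). Stack=[T * ( E )] ptr=5 lookahead=* remaining=[* num $]
Step 11: reduce F->( E ). Stack=[T * F] ptr=5 lookahead=* remaining=[* num $]
Step 12: reduce T->T * F. Stack=[T] ptr=5 lookahead=* remaining=[* num $]
Step 13: shift *. Stack=[T *] ptr=6 lookahead=num remaining=[num $]
Step 14: shift num. Stack=[T * num] ptr=7 lookahead=$ remaining=[$]
Step 15: reduce F->num. Stack=[T * F] ptr=7 lookahead=$ remaining=[$]
Step 16: reduce T->T * F. Stack=[T] ptr=7 lookahead=$ remaining=[$]
Step 17: reduce E->T. Stack=[E] ptr=7 lookahead=$ remaining=[$]
Step 18: accept. Stack=[E] ptr=7 lookahead=$ remaining=[$]

Answer: 10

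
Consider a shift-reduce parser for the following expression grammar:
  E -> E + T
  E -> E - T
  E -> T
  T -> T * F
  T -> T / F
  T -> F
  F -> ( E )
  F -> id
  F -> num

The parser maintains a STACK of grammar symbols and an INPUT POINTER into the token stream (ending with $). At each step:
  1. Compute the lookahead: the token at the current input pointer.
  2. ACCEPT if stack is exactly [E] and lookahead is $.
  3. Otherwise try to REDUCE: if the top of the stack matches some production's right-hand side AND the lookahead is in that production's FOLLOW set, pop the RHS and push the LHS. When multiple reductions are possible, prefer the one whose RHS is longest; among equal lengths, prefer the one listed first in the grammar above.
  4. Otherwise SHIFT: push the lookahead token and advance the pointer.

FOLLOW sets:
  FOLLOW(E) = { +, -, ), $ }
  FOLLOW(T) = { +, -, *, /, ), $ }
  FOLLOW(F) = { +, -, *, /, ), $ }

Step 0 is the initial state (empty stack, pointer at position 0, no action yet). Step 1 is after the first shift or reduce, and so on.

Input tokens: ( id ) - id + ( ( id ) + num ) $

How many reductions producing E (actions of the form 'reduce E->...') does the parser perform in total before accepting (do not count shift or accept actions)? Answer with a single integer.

Step 1: shift (. Stack=[(] ptr=1 lookahead=id remaining=[id ) - id + ( ( id ) + num ) $]
Step 2: shift id. Stack=[( id] ptr=2 lookahead=) remaining=[) - id + ( ( id ) + num ) $]
Step 3: reduce F->id. Stack=[( F] ptr=2 lookahead=) remaining=[) - id + ( ( id ) + num ) $]
Step 4: reduce T->F. Stack=[( T] ptr=2 lookahead=) remaining=[) - id + ( ( id ) + num ) $]
Step 5: reduce E->T. Stack=[( E] ptr=2 lookahead=) remaining=[) - id + ( ( id ) + num ) $]
Step 6: shift ). Stack=[( E )] ptr=3 lookahead=- remaining=[- id + ( ( id ) + num ) $]
Step 7: reduce F->( E ). Stack=[F] ptr=3 lookahead=- remaining=[- id + ( ( id ) + num ) $]
Step 8: reduce T->F. Stack=[T] ptr=3 lookahead=- remaining=[- id + ( ( id ) + num ) $]
Step 9: reduce E->T. Stack=[E] ptr=3 lookahead=- remaining=[- id + ( ( id ) + num ) $]
Step 10: shift -. Stack=[E -] ptr=4 lookahead=id remaining=[id + ( ( id ) + num ) $]
Step 11: shift id. Stack=[E - id] ptr=5 lookahead=+ remaining=[+ ( ( id ) + num ) $]
Step 12: reduce F->id. Stack=[E - F] ptr=5 lookahead=+ remaining=[+ ( ( id ) + num ) $]
Step 13: reduce T->F. Stack=[E - T] ptr=5 lookahead=+ remaining=[+ ( ( id ) + num ) $]
Step 14: reduce E->E - T. Stack=[E] ptr=5 lookahead=+ remaining=[+ ( ( id ) + num ) $]
Step 15: shift +. Stack=[E +] ptr=6 lookahead=( remaining=[( ( id ) + num ) $]
Step 16: shift (. Stack=[E + (] ptr=7 lookahead=( remaining=[( id ) + num ) $]
Step 17: shift (. Stack=[E + ( (] ptr=8 lookahead=id remaining=[id ) + num ) $]
Step 18: shift id. Stack=[E + ( ( id] ptr=9 lookahead=) remaining=[) + num ) $]
Step 19: reduce F->id. Stack=[E + ( ( F] ptr=9 lookahead=) remaining=[) + num ) $]
Step 20: reduce T->F. Stack=[E + ( ( T] ptr=9 lookahead=) remaining=[) + num ) $]
Step 21: reduce E->T. Stack=[E + ( ( E] ptr=9 lookahead=) remaining=[) + num ) $]
Step 22: shift ). Stack=[E + ( ( E )] ptr=10 lookahead=+ remaining=[+ num ) $]
Step 23: reduce F->( E ). Stack=[E + ( F] ptr=10 lookahead=+ remaining=[+ num ) $]
Step 24: reduce T->F. Stack=[E + ( T] ptr=10 lookahead=+ remaining=[+ num ) $]
Step 25: reduce E->T. Stack=[E + ( E] ptr=10 lookahead=+ remaining=[+ num ) $]
Step 26: shift +. Stack=[E + ( E +] ptr=11 lookahead=num remaining=[num ) $]
Step 27: shift num. Stack=[E + ( E + num] ptr=12 lookahead=) remaining=[) $]
Step 28: reduce F->num. Stack=[E + ( E + F] ptr=12 lookahead=) remaining=[) $]
Step 29: reduce T->F. Stack=[E + ( E + T] ptr=12 lookahead=) remaining=[) $]
Step 30: reduce E->E + T. Stack=[E + ( E] ptr=12 lookahead=) remaining=[) $]
Step 31: shift ). Stack=[E + ( E )] ptr=13 lookahead=$ remaining=[$]
Step 32: reduce F->( E ). Stack=[E + F] ptr=13 lookahead=$ remaining=[$]
Step 33: reduce T->F. Stack=[E + T] ptr=13 lookahead=$ remaining=[$]
Step 34: reduce E->E + T. Stack=[E] ptr=13 lookahead=$ remaining=[$]
Step 35: accept. Stack=[E] ptr=13 lookahead=$ remaining=[$]

Answer: 7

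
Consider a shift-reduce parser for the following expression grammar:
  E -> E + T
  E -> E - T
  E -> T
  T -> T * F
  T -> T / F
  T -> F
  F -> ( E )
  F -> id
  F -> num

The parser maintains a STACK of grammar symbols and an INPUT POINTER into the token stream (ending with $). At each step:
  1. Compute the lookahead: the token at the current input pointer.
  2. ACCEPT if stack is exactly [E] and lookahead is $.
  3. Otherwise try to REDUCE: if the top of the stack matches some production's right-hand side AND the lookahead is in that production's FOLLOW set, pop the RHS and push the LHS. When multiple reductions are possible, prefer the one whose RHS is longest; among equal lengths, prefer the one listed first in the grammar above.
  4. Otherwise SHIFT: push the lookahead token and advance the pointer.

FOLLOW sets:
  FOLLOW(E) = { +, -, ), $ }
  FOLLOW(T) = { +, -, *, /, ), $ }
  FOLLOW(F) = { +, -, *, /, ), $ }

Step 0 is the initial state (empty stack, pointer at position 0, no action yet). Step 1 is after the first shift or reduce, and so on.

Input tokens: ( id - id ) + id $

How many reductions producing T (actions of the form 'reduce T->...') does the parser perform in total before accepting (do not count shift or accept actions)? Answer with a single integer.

Step 1: shift (. Stack=[(] ptr=1 lookahead=id remaining=[id - id ) + id $]
Step 2: shift id. Stack=[( id] ptr=2 lookahead=- remaining=[- id ) + id $]
Step 3: reduce F->id. Stack=[( F] ptr=2 lookahead=- remaining=[- id ) + id $]
Step 4: reduce T->F. Stack=[( T] ptr=2 lookahead=- remaining=[- id ) + id $]
Step 5: reduce E->T. Stack=[( E] ptr=2 lookahead=- remaining=[- id ) + id $]
Step 6: shift -. Stack=[( E -] ptr=3 lookahead=id remaining=[id ) + id $]
Step 7: shift id. Stack=[( E - id] ptr=4 lookahead=) remaining=[) + id $]
Step 8: reduce F->id. Stack=[( E - F] ptr=4 lookahead=) remaining=[) + id $]
Step 9: reduce T->F. Stack=[( E - T] ptr=4 lookahead=) remaining=[) + id $]
Step 10: reduce E->E - T. Stack=[( E] ptr=4 lookahead=) remaining=[) + id $]
Step 11: shift ). Stack=[( E )] ptr=5 lookahead=+ remaining=[+ id $]
Step 12: reduce F->( E ). Stack=[F] ptr=5 lookahead=+ remaining=[+ id $]
Step 13: reduce T->F. Stack=[T] ptr=5 lookahead=+ remaining=[+ id $]
Step 14: reduce E->T. Stack=[E] ptr=5 lookahead=+ remaining=[+ id $]
Step 15: shift +. Stack=[E +] ptr=6 lookahead=id remaining=[id $]
Step 16: shift id. Stack=[E + id] ptr=7 lookahead=$ remaining=[$]
Step 17: reduce F->id. Stack=[E + F] ptr=7 lookahead=$ remaining=[$]
Step 18: reduce T->F. Stack=[E + T] ptr=7 lookahead=$ remaining=[$]
Step 19: reduce E->E + T. Stack=[E] ptr=7 lookahead=$ remaining=[$]
Step 20: accept. Stack=[E] ptr=7 lookahead=$ remaining=[$]

Answer: 4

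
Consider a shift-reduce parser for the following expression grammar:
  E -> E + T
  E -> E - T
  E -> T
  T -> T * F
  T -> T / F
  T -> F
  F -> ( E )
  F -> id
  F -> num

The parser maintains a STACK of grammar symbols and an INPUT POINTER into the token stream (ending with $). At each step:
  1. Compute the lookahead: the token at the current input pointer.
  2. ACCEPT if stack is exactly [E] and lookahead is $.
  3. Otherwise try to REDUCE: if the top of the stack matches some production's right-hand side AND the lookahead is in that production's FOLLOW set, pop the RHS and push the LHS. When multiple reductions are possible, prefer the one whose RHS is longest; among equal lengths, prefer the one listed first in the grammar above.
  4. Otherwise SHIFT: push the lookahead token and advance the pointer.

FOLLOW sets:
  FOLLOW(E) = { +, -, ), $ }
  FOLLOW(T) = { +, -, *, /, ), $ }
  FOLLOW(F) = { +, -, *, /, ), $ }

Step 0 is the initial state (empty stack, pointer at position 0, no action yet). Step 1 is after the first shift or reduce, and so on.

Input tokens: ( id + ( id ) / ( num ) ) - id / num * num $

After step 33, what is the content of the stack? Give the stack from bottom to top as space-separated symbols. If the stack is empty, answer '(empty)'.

Step 1: shift (. Stack=[(] ptr=1 lookahead=id remaining=[id + ( id ) / ( num ) ) - id / num * num $]
Step 2: shift id. Stack=[( id] ptr=2 lookahead=+ remaining=[+ ( id ) / ( num ) ) - id / num * num $]
Step 3: reduce F->id. Stack=[( F] ptr=2 lookahead=+ remaining=[+ ( id ) / ( num ) ) - id / num * num $]
Step 4: reduce T->F. Stack=[( T] ptr=2 lookahead=+ remaining=[+ ( id ) / ( num ) ) - id / num * num $]
Step 5: reduce E->T. Stack=[( E] ptr=2 lookahead=+ remaining=[+ ( id ) / ( num ) ) - id / num * num $]
Step 6: shift +. Stack=[( E +] ptr=3 lookahead=( remaining=[( id ) / ( num ) ) - id / num * num $]
Step 7: shift (. Stack=[( E + (] ptr=4 lookahead=id remaining=[id ) / ( num ) ) - id / num * num $]
Step 8: shift id. Stack=[( E + ( id] ptr=5 lookahead=) remaining=[) / ( num ) ) - id / num * num $]
Step 9: reduce F->id. Stack=[( E + ( F] ptr=5 lookahead=) remaining=[) / ( num ) ) - id / num * num $]
Step 10: reduce T->F. Stack=[( E + ( T] ptr=5 lookahead=) remaining=[) / ( num ) ) - id / num * num $]
Step 11: reduce E->T. Stack=[( E + ( E] ptr=5 lookahead=) remaining=[) / ( num ) ) - id / num * num $]
Step 12: shift ). Stack=[( E + ( E )] ptr=6 lookahead=/ remaining=[/ ( num ) ) - id / num * num $]
Step 13: reduce F->( E ). Stack=[( E + F] ptr=6 lookahead=/ remaining=[/ ( num ) ) - id / num * num $]
Step 14: reduce T->F. Stack=[( E + T] ptr=6 lookahead=/ remaining=[/ ( num ) ) - id / num * num $]
Step 15: shift /. Stack=[( E + T /] ptr=7 lookahead=( remaining=[( num ) ) - id / num * num $]
Step 16: shift (. Stack=[( E + T / (] ptr=8 lookahead=num remaining=[num ) ) - id / num * num $]
Step 17: shift num. Stack=[( E + T / ( num] ptr=9 lookahead=) remaining=[) ) - id / num * num $]
Step 18: reduce F->num. Stack=[( E + T / ( F] ptr=9 lookahead=) remaining=[) ) - id / num * num $]
Step 19: reduce T->F. Stack=[( E + T / ( T] ptr=9 lookahead=) remaining=[) ) - id / num * num $]
Step 20: reduce E->T. Stack=[( E + T / ( E] ptr=9 lookahead=) remaining=[) ) - id / num * num $]
Step 21: shift ). Stack=[( E + T / ( E )] ptr=10 lookahead=) remaining=[) - id / num * num $]
Step 22: reduce F->( E ). Stack=[( E + T / F] ptr=10 lookahead=) remaining=[) - id / num * num $]
Step 23: reduce T->T / F. Stack=[( E + T] ptr=10 lookahead=) remaining=[) - id / num * num $]
Step 24: reduce E->E + T. Stack=[( E] ptr=10 lookahead=) remaining=[) - id / num * num $]
Step 25: shift ). Stack=[( E )] ptr=11 lookahead=- remaining=[- id / num * num $]
Step 26: reduce F->( E ). Stack=[F] ptr=11 lookahead=- remaining=[- id / num * num $]
Step 27: reduce T->F. Stack=[T] ptr=11 lookahead=- remaining=[- id / num * num $]
Step 28: reduce E->T. Stack=[E] ptr=11 lookahead=- remaining=[- id / num * num $]
Step 29: shift -. Stack=[E -] ptr=12 lookahead=id remaining=[id / num * num $]
Step 30: shift id. Stack=[E - id] ptr=13 lookahead=/ remaining=[/ num * num $]
Step 31: reduce F->id. Stack=[E - F] ptr=13 lookahead=/ remaining=[/ num * num $]
Step 32: reduce T->F. Stack=[E - T] ptr=13 lookahead=/ remaining=[/ num * num $]
Step 33: shift /. Stack=[E - T /] ptr=14 lookahead=num remaining=[num * num $]

Answer: E - T /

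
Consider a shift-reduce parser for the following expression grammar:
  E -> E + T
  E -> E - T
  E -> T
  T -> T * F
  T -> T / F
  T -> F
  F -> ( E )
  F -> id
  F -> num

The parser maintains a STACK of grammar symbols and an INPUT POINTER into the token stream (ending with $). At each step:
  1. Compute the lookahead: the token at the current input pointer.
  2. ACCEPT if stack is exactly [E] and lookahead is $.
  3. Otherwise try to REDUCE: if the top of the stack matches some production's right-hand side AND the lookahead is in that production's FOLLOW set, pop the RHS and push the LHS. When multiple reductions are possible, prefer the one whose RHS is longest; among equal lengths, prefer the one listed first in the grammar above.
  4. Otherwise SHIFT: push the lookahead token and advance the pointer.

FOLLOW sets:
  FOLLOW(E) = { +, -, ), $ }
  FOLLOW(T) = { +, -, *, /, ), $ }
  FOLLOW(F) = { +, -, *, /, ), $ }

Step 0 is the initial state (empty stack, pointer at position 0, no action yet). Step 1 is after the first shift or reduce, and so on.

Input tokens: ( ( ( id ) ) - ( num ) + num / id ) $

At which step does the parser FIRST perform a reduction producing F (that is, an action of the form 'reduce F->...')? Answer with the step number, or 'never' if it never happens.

Step 1: shift (. Stack=[(] ptr=1 lookahead=( remaining=[( ( id ) ) - ( num ) + num / id ) $]
Step 2: shift (. Stack=[( (] ptr=2 lookahead=( remaining=[( id ) ) - ( num ) + num / id ) $]
Step 3: shift (. Stack=[( ( (] ptr=3 lookahead=id remaining=[id ) ) - ( num ) + num / id ) $]
Step 4: shift id. Stack=[( ( ( id] ptr=4 lookahead=) remaining=[) ) - ( num ) + num / id ) $]
Step 5: reduce F->id. Stack=[( ( ( F] ptr=4 lookahead=) remaining=[) ) - ( num ) + num / id ) $]

Answer: 5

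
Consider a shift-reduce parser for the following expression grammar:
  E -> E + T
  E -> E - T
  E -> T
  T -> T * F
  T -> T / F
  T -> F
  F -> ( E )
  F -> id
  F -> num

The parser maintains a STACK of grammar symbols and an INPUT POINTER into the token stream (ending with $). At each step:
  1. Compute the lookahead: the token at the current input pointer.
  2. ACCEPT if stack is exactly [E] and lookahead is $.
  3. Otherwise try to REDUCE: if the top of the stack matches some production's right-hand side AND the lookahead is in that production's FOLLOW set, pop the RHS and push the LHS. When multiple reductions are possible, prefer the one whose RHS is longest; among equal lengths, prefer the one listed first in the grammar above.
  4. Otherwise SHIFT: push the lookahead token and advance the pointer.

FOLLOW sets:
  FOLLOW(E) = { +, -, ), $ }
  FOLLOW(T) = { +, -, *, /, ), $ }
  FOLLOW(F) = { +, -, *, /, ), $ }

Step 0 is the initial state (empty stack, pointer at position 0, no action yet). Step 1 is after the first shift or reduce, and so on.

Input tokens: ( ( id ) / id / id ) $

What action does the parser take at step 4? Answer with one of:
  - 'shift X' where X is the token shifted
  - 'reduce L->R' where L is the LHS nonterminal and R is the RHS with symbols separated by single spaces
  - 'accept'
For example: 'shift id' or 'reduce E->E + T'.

Step 1: shift (. Stack=[(] ptr=1 lookahead=( remaining=[( id ) / id / id ) $]
Step 2: shift (. Stack=[( (] ptr=2 lookahead=id remaining=[id ) / id / id ) $]
Step 3: shift id. Stack=[( ( id] ptr=3 lookahead=) remaining=[) / id / id ) $]
Step 4: reduce F->id. Stack=[( ( F] ptr=3 lookahead=) remaining=[) / id / id ) $]

Answer: reduce F->id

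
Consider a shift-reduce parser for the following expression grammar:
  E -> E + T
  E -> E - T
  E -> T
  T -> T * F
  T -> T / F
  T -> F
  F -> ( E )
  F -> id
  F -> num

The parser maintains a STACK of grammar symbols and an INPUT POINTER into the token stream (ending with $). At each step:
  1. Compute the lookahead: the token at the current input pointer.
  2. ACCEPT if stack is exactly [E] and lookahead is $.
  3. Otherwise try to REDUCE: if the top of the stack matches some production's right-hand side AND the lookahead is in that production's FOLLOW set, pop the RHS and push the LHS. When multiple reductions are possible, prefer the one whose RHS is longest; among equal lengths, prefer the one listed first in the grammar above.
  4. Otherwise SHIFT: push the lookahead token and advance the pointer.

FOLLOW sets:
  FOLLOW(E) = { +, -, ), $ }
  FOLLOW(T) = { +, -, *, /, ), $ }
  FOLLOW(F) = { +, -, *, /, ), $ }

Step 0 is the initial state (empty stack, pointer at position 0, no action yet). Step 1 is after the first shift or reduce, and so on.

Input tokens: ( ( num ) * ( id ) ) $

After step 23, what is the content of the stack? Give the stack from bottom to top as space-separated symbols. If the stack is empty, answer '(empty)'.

Answer: E

Derivation:
Step 1: shift (. Stack=[(] ptr=1 lookahead=( remaining=[( num ) * ( id ) ) $]
Step 2: shift (. Stack=[( (] ptr=2 lookahead=num remaining=[num ) * ( id ) ) $]
Step 3: shift num. Stack=[( ( num] ptr=3 lookahead=) remaining=[) * ( id ) ) $]
Step 4: reduce F->num. Stack=[( ( F] ptr=3 lookahead=) remaining=[) * ( id ) ) $]
Step 5: reduce T->F. Stack=[( ( T] ptr=3 lookahead=) remaining=[) * ( id ) ) $]
Step 6: reduce E->T. Stack=[( ( E] ptr=3 lookahead=) remaining=[) * ( id ) ) $]
Step 7: shift ). Stack=[( ( E )] ptr=4 lookahead=* remaining=[* ( id ) ) $]
Step 8: reduce F->( E ). Stack=[( F] ptr=4 lookahead=* remaining=[* ( id ) ) $]
Step 9: reduce T->F. Stack=[( T] ptr=4 lookahead=* remaining=[* ( id ) ) $]
Step 10: shift *. Stack=[( T *] ptr=5 lookahead=( remaining=[( id ) ) $]
Step 11: shift (. Stack=[( T * (] ptr=6 lookahead=id remaining=[id ) ) $]
Step 12: shift id. Stack=[( T * ( id] ptr=7 lookahead=) remaining=[) ) $]
Step 13: reduce F->id. Stack=[( T * ( F] ptr=7 lookahead=) remaining=[) ) $]
Step 14: reduce T->F. Stack=[( T * ( T] ptr=7 lookahead=) remaining=[) ) $]
Step 15: reduce E->T. Stack=[( T * ( E] ptr=7 lookahead=) remaining=[) ) $]
Step 16: shift ). Stack=[( T * ( E )] ptr=8 lookahead=) remaining=[) $]
Step 17: reduce F->( E ). Stack=[( T * F] ptr=8 lookahead=) remaining=[) $]
Step 18: reduce T->T * F. Stack=[( T] ptr=8 lookahead=) remaining=[) $]
Step 19: reduce E->T. Stack=[( E] ptr=8 lookahead=) remaining=[) $]
Step 20: shift ). Stack=[( E )] ptr=9 lookahead=$ remaining=[$]
Step 21: reduce F->( E ). Stack=[F] ptr=9 lookahead=$ remaining=[$]
Step 22: reduce T->F. Stack=[T] ptr=9 lookahead=$ remaining=[$]
Step 23: reduce E->T. Stack=[E] ptr=9 lookahead=$ remaining=[$]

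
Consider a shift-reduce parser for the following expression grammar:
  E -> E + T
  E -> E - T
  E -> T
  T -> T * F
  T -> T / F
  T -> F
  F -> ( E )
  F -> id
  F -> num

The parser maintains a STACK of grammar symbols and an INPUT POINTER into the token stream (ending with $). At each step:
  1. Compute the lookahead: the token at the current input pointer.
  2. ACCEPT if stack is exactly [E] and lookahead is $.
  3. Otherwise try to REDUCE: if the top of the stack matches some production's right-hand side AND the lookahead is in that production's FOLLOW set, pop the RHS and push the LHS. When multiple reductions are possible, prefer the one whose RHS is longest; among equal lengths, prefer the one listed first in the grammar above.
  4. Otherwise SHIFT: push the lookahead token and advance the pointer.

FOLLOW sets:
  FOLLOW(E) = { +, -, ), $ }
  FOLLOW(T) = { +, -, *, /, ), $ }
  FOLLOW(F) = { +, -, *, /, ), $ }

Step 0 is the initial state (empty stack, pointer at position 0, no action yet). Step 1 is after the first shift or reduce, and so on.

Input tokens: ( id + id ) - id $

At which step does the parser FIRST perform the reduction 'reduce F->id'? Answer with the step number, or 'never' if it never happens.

Answer: 3

Derivation:
Step 1: shift (. Stack=[(] ptr=1 lookahead=id remaining=[id + id ) - id $]
Step 2: shift id. Stack=[( id] ptr=2 lookahead=+ remaining=[+ id ) - id $]
Step 3: reduce F->id. Stack=[( F] ptr=2 lookahead=+ remaining=[+ id ) - id $]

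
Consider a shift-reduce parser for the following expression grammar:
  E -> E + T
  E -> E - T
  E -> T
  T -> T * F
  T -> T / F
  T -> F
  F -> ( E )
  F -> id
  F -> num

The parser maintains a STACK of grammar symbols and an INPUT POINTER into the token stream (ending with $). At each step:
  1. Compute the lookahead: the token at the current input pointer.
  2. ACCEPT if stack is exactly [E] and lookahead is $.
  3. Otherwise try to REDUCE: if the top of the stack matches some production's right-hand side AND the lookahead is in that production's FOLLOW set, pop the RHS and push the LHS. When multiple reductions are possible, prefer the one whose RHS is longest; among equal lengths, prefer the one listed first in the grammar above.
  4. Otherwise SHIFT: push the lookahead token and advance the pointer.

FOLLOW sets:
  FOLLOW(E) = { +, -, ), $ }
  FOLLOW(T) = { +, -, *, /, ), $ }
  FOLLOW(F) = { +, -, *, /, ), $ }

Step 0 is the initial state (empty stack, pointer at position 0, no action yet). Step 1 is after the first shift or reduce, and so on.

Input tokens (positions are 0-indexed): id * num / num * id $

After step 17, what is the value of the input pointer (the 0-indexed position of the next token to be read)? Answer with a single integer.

Answer: 7

Derivation:
Step 1: shift id. Stack=[id] ptr=1 lookahead=* remaining=[* num / num * id $]
Step 2: reduce F->id. Stack=[F] ptr=1 lookahead=* remaining=[* num / num * id $]
Step 3: reduce T->F. Stack=[T] ptr=1 lookahead=* remaining=[* num / num * id $]
Step 4: shift *. Stack=[T *] ptr=2 lookahead=num remaining=[num / num * id $]
Step 5: shift num. Stack=[T * num] ptr=3 lookahead=/ remaining=[/ num * id $]
Step 6: reduce F->num. Stack=[T * F] ptr=3 lookahead=/ remaining=[/ num * id $]
Step 7: reduce T->T * F. Stack=[T] ptr=3 lookahead=/ remaining=[/ num * id $]
Step 8: shift /. Stack=[T /] ptr=4 lookahead=num remaining=[num * id $]
Step 9: shift num. Stack=[T / num] ptr=5 lookahead=* remaining=[* id $]
Step 10: reduce F->num. Stack=[T / F] ptr=5 lookahead=* remaining=[* id $]
Step 11: reduce T->T / F. Stack=[T] ptr=5 lookahead=* remaining=[* id $]
Step 12: shift *. Stack=[T *] ptr=6 lookahead=id remaining=[id $]
Step 13: shift id. Stack=[T * id] ptr=7 lookahead=$ remaining=[$]
Step 14: reduce F->id. Stack=[T * F] ptr=7 lookahead=$ remaining=[$]
Step 15: reduce T->T * F. Stack=[T] ptr=7 lookahead=$ remaining=[$]
Step 16: reduce E->T. Stack=[E] ptr=7 lookahead=$ remaining=[$]
Step 17: accept. Stack=[E] ptr=7 lookahead=$ remaining=[$]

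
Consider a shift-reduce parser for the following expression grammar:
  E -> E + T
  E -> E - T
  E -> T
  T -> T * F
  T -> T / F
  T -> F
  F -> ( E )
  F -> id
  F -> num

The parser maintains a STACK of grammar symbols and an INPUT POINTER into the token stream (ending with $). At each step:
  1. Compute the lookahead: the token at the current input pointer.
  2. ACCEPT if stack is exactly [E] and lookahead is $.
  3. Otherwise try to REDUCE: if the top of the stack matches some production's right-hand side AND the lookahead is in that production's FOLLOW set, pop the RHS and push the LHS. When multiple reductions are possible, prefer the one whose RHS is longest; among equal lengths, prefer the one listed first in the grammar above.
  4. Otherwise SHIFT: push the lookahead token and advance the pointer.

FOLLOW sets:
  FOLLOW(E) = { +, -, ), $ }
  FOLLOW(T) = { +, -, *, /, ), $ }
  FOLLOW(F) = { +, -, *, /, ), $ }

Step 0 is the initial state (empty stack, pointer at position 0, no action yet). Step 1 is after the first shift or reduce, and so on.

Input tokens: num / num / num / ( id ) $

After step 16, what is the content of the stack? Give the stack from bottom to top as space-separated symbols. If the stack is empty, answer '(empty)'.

Answer: T / ( T

Derivation:
Step 1: shift num. Stack=[num] ptr=1 lookahead=/ remaining=[/ num / num / ( id ) $]
Step 2: reduce F->num. Stack=[F] ptr=1 lookahead=/ remaining=[/ num / num / ( id ) $]
Step 3: reduce T->F. Stack=[T] ptr=1 lookahead=/ remaining=[/ num / num / ( id ) $]
Step 4: shift /. Stack=[T /] ptr=2 lookahead=num remaining=[num / num / ( id ) $]
Step 5: shift num. Stack=[T / num] ptr=3 lookahead=/ remaining=[/ num / ( id ) $]
Step 6: reduce F->num. Stack=[T / F] ptr=3 lookahead=/ remaining=[/ num / ( id ) $]
Step 7: reduce T->T / F. Stack=[T] ptr=3 lookahead=/ remaining=[/ num / ( id ) $]
Step 8: shift /. Stack=[T /] ptr=4 lookahead=num remaining=[num / ( id ) $]
Step 9: shift num. Stack=[T / num] ptr=5 lookahead=/ remaining=[/ ( id ) $]
Step 10: reduce F->num. Stack=[T / F] ptr=5 lookahead=/ remaining=[/ ( id ) $]
Step 11: reduce T->T / F. Stack=[T] ptr=5 lookahead=/ remaining=[/ ( id ) $]
Step 12: shift /. Stack=[T /] ptr=6 lookahead=( remaining=[( id ) $]
Step 13: shift (. Stack=[T / (] ptr=7 lookahead=id remaining=[id ) $]
Step 14: shift id. Stack=[T / ( id] ptr=8 lookahead=) remaining=[) $]
Step 15: reduce F->id. Stack=[T / ( F] ptr=8 lookahead=) remaining=[) $]
Step 16: reduce T->F. Stack=[T / ( T] ptr=8 lookahead=) remaining=[) $]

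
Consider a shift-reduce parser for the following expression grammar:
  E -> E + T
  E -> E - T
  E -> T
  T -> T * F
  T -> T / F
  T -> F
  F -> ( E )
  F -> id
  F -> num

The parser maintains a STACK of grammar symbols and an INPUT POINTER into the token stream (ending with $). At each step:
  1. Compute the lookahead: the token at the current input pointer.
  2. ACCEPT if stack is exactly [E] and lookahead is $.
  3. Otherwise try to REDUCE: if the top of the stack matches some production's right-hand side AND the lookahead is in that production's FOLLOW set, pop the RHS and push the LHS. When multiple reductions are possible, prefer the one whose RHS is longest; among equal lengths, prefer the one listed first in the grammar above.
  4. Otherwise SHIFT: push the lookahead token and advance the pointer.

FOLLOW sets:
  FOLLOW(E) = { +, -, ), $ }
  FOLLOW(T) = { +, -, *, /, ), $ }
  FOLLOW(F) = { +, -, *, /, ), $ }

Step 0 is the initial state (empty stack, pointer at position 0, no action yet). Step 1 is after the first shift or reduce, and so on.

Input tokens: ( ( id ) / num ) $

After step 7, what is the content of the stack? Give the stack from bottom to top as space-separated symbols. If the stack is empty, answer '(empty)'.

Answer: ( ( E )

Derivation:
Step 1: shift (. Stack=[(] ptr=1 lookahead=( remaining=[( id ) / num ) $]
Step 2: shift (. Stack=[( (] ptr=2 lookahead=id remaining=[id ) / num ) $]
Step 3: shift id. Stack=[( ( id] ptr=3 lookahead=) remaining=[) / num ) $]
Step 4: reduce F->id. Stack=[( ( F] ptr=3 lookahead=) remaining=[) / num ) $]
Step 5: reduce T->F. Stack=[( ( T] ptr=3 lookahead=) remaining=[) / num ) $]
Step 6: reduce E->T. Stack=[( ( E] ptr=3 lookahead=) remaining=[) / num ) $]
Step 7: shift ). Stack=[( ( E )] ptr=4 lookahead=/ remaining=[/ num ) $]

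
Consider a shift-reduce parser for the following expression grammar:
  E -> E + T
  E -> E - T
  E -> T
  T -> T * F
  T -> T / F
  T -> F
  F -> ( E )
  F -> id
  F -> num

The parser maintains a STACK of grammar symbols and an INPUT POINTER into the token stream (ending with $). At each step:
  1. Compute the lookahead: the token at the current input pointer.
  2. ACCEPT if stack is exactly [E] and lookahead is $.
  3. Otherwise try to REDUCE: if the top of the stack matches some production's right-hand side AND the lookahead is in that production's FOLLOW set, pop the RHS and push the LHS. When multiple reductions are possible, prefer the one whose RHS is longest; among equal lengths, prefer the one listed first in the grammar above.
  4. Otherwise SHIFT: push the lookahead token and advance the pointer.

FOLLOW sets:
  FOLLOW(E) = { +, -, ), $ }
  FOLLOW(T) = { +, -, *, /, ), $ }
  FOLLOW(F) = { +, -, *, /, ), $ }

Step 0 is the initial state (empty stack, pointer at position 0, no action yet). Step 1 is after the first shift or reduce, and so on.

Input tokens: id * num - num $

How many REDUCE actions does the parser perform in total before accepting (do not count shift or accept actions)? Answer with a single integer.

Answer: 8

Derivation:
Step 1: shift id. Stack=[id] ptr=1 lookahead=* remaining=[* num - num $]
Step 2: reduce F->id. Stack=[F] ptr=1 lookahead=* remaining=[* num - num $]
Step 3: reduce T->F. Stack=[T] ptr=1 lookahead=* remaining=[* num - num $]
Step 4: shift *. Stack=[T *] ptr=2 lookahead=num remaining=[num - num $]
Step 5: shift num. Stack=[T * num] ptr=3 lookahead=- remaining=[- num $]
Step 6: reduce F->num. Stack=[T * F] ptr=3 lookahead=- remaining=[- num $]
Step 7: reduce T->T * F. Stack=[T] ptr=3 lookahead=- remaining=[- num $]
Step 8: reduce E->T. Stack=[E] ptr=3 lookahead=- remaining=[- num $]
Step 9: shift -. Stack=[E -] ptr=4 lookahead=num remaining=[num $]
Step 10: shift num. Stack=[E - num] ptr=5 lookahead=$ remaining=[$]
Step 11: reduce F->num. Stack=[E - F] ptr=5 lookahead=$ remaining=[$]
Step 12: reduce T->F. Stack=[E - T] ptr=5 lookahead=$ remaining=[$]
Step 13: reduce E->E - T. Stack=[E] ptr=5 lookahead=$ remaining=[$]
Step 14: accept. Stack=[E] ptr=5 lookahead=$ remaining=[$]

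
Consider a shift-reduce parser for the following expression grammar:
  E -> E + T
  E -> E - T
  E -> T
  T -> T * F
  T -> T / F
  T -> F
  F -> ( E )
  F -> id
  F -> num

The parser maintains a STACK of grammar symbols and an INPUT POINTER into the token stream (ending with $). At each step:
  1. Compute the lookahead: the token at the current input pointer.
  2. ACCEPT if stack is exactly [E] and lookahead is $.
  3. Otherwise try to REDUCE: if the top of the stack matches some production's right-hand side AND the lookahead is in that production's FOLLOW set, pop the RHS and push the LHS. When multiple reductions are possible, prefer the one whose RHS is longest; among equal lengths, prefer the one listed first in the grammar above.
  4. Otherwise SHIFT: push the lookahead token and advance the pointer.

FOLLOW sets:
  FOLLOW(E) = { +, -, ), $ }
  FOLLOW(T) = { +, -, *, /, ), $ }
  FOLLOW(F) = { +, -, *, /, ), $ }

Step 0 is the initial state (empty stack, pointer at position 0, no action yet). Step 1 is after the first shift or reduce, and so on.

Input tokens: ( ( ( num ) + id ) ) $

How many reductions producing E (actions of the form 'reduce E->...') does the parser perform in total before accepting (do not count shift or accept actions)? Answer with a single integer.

Answer: 5

Derivation:
Step 1: shift (. Stack=[(] ptr=1 lookahead=( remaining=[( ( num ) + id ) ) $]
Step 2: shift (. Stack=[( (] ptr=2 lookahead=( remaining=[( num ) + id ) ) $]
Step 3: shift (. Stack=[( ( (] ptr=3 lookahead=num remaining=[num ) + id ) ) $]
Step 4: shift num. Stack=[( ( ( num] ptr=4 lookahead=) remaining=[) + id ) ) $]
Step 5: reduce F->num. Stack=[( ( ( F] ptr=4 lookahead=) remaining=[) + id ) ) $]
Step 6: reduce T->F. Stack=[( ( ( T] ptr=4 lookahead=) remaining=[) + id ) ) $]
Step 7: reduce E->T. Stack=[( ( ( E] ptr=4 lookahead=) remaining=[) + id ) ) $]
Step 8: shift ). Stack=[( ( ( E )] ptr=5 lookahead=+ remaining=[+ id ) ) $]
Step 9: reduce F->( E ). Stack=[( ( F] ptr=5 lookahead=+ remaining=[+ id ) ) $]
Step 10: reduce T->F. Stack=[( ( T] ptr=5 lookahead=+ remaining=[+ id ) ) $]
Step 11: reduce E->T. Stack=[( ( E] ptr=5 lookahead=+ remaining=[+ id ) ) $]
Step 12: shift +. Stack=[( ( E +] ptr=6 lookahead=id remaining=[id ) ) $]
Step 13: shift id. Stack=[( ( E + id] ptr=7 lookahead=) remaining=[) ) $]
Step 14: reduce F->id. Stack=[( ( E + F] ptr=7 lookahead=) remaining=[) ) $]
Step 15: reduce T->F. Stack=[( ( E + T] ptr=7 lookahead=) remaining=[) ) $]
Step 16: reduce E->E + T. Stack=[( ( E] ptr=7 lookahead=) remaining=[) ) $]
Step 17: shift ). Stack=[( ( E )] ptr=8 lookahead=) remaining=[) $]
Step 18: reduce F->( E ). Stack=[( F] ptr=8 lookahead=) remaining=[) $]
Step 19: reduce T->F. Stack=[( T] ptr=8 lookahead=) remaining=[) $]
Step 20: reduce E->T. Stack=[( E] ptr=8 lookahead=) remaining=[) $]
Step 21: shift ). Stack=[( E )] ptr=9 lookahead=$ remaining=[$]
Step 22: reduce F->( E ). Stack=[F] ptr=9 lookahead=$ remaining=[$]
Step 23: reduce T->F. Stack=[T] ptr=9 lookahead=$ remaining=[$]
Step 24: reduce E->T. Stack=[E] ptr=9 lookahead=$ remaining=[$]
Step 25: accept. Stack=[E] ptr=9 lookahead=$ remaining=[$]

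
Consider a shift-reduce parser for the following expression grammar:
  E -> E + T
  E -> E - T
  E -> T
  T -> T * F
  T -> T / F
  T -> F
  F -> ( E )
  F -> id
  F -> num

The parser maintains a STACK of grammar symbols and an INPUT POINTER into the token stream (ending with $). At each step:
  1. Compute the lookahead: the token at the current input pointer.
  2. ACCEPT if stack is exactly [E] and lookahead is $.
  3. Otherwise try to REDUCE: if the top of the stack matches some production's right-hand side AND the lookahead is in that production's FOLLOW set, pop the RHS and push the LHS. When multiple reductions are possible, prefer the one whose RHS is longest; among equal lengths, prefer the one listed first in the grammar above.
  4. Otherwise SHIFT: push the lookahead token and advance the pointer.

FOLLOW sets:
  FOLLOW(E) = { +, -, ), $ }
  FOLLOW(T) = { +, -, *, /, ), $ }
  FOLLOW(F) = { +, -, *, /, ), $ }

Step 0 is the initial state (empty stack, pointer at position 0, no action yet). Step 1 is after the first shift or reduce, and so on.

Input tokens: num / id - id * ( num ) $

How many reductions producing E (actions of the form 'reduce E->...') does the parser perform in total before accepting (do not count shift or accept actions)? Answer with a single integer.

Step 1: shift num. Stack=[num] ptr=1 lookahead=/ remaining=[/ id - id * ( num ) $]
Step 2: reduce F->num. Stack=[F] ptr=1 lookahead=/ remaining=[/ id - id * ( num ) $]
Step 3: reduce T->F. Stack=[T] ptr=1 lookahead=/ remaining=[/ id - id * ( num ) $]
Step 4: shift /. Stack=[T /] ptr=2 lookahead=id remaining=[id - id * ( num ) $]
Step 5: shift id. Stack=[T / id] ptr=3 lookahead=- remaining=[- id * ( num ) $]
Step 6: reduce F->id. Stack=[T / F] ptr=3 lookahead=- remaining=[- id * ( num ) $]
Step 7: reduce T->T / F. Stack=[T] ptr=3 lookahead=- remaining=[- id * ( num ) $]
Step 8: reduce E->T. Stack=[E] ptr=3 lookahead=- remaining=[- id * ( num ) $]
Step 9: shift -. Stack=[E -] ptr=4 lookahead=id remaining=[id * ( num ) $]
Step 10: shift id. Stack=[E - id] ptr=5 lookahead=* remaining=[* ( num ) $]
Step 11: reduce F->id. Stack=[E - F] ptr=5 lookahead=* remaining=[* ( num ) $]
Step 12: reduce T->F. Stack=[E - T] ptr=5 lookahead=* remaining=[* ( num ) $]
Step 13: shift *. Stack=[E - T *] ptr=6 lookahead=( remaining=[( num ) $]
Step 14: shift (. Stack=[E - T * (] ptr=7 lookahead=num remaining=[num ) $]
Step 15: shift num. Stack=[E - T * ( num] ptr=8 lookahead=) remaining=[) $]
Step 16: reduce F->num. Stack=[E - T * ( F] ptr=8 lookahead=) remaining=[) $]
Step 17: reduce T->F. Stack=[E - T * ( T] ptr=8 lookahead=) remaining=[) $]
Step 18: reduce E->T. Stack=[E - T * ( E] ptr=8 lookahead=) remaining=[) $]
Step 19: shift ). Stack=[E - T * ( E )] ptr=9 lookahead=$ remaining=[$]
Step 20: reduce F->( E ). Stack=[E - T * F] ptr=9 lookahead=$ remaining=[$]
Step 21: reduce T->T * F. Stack=[E - T] ptr=9 lookahead=$ remaining=[$]
Step 22: reduce E->E - T. Stack=[E] ptr=9 lookahead=$ remaining=[$]
Step 23: accept. Stack=[E] ptr=9 lookahead=$ remaining=[$]

Answer: 3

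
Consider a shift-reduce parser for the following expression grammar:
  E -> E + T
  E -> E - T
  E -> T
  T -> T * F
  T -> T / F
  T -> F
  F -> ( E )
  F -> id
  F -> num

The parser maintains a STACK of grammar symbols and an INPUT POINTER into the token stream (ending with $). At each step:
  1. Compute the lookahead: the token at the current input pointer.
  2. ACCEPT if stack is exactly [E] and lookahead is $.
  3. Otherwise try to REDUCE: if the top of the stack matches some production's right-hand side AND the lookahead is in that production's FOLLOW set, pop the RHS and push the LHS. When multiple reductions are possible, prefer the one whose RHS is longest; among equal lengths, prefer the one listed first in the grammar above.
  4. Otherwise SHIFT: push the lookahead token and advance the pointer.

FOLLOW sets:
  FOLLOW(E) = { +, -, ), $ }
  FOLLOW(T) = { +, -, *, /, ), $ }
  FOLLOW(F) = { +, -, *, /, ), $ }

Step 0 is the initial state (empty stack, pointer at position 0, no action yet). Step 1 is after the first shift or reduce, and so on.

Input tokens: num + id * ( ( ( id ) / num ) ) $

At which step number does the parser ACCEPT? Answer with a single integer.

Step 1: shift num. Stack=[num] ptr=1 lookahead=+ remaining=[+ id * ( ( ( id ) / num ) ) $]
Step 2: reduce F->num. Stack=[F] ptr=1 lookahead=+ remaining=[+ id * ( ( ( id ) / num ) ) $]
Step 3: reduce T->F. Stack=[T] ptr=1 lookahead=+ remaining=[+ id * ( ( ( id ) / num ) ) $]
Step 4: reduce E->T. Stack=[E] ptr=1 lookahead=+ remaining=[+ id * ( ( ( id ) / num ) ) $]
Step 5: shift +. Stack=[E +] ptr=2 lookahead=id remaining=[id * ( ( ( id ) / num ) ) $]
Step 6: shift id. Stack=[E + id] ptr=3 lookahead=* remaining=[* ( ( ( id ) / num ) ) $]
Step 7: reduce F->id. Stack=[E + F] ptr=3 lookahead=* remaining=[* ( ( ( id ) / num ) ) $]
Step 8: reduce T->F. Stack=[E + T] ptr=3 lookahead=* remaining=[* ( ( ( id ) / num ) ) $]
Step 9: shift *. Stack=[E + T *] ptr=4 lookahead=( remaining=[( ( ( id ) / num ) ) $]
Step 10: shift (. Stack=[E + T * (] ptr=5 lookahead=( remaining=[( ( id ) / num ) ) $]
Step 11: shift (. Stack=[E + T * ( (] ptr=6 lookahead=( remaining=[( id ) / num ) ) $]
Step 12: shift (. Stack=[E + T * ( ( (] ptr=7 lookahead=id remaining=[id ) / num ) ) $]
Step 13: shift id. Stack=[E + T * ( ( ( id] ptr=8 lookahead=) remaining=[) / num ) ) $]
Step 14: reduce F->id. Stack=[E + T * ( ( ( F] ptr=8 lookahead=) remaining=[) / num ) ) $]
Step 15: reduce T->F. Stack=[E + T * ( ( ( T] ptr=8 lookahead=) remaining=[) / num ) ) $]
Step 16: reduce E->T. Stack=[E + T * ( ( ( E] ptr=8 lookahead=) remaining=[) / num ) ) $]
Step 17: shift ). Stack=[E + T * ( ( ( E )] ptr=9 lookahead=/ remaining=[/ num ) ) $]
Step 18: reduce F->( E ). Stack=[E + T * ( ( F] ptr=9 lookahead=/ remaining=[/ num ) ) $]
Step 19: reduce T->F. Stack=[E + T * ( ( T] ptr=9 lookahead=/ remaining=[/ num ) ) $]
Step 20: shift /. Stack=[E + T * ( ( T /] ptr=10 lookahead=num remaining=[num ) ) $]
Step 21: shift num. Stack=[E + T * ( ( T / num] ptr=11 lookahead=) remaining=[) ) $]
Step 22: reduce F->num. Stack=[E + T * ( ( T / F] ptr=11 lookahead=) remaining=[) ) $]
Step 23: reduce T->T / F. Stack=[E + T * ( ( T] ptr=11 lookahead=) remaining=[) ) $]
Step 24: reduce E->T. Stack=[E + T * ( ( E] ptr=11 lookahead=) remaining=[) ) $]
Step 25: shift ). Stack=[E + T * ( ( E )] ptr=12 lookahead=) remaining=[) $]
Step 26: reduce F->( E ). Stack=[E + T * ( F] ptr=12 lookahead=) remaining=[) $]
Step 27: reduce T->F. Stack=[E + T * ( T] ptr=12 lookahead=) remaining=[) $]
Step 28: reduce E->T. Stack=[E + T * ( E] ptr=12 lookahead=) remaining=[) $]
Step 29: shift ). Stack=[E + T * ( E )] ptr=13 lookahead=$ remaining=[$]
Step 30: reduce F->( E ). Stack=[E + T * F] ptr=13 lookahead=$ remaining=[$]
Step 31: reduce T->T * F. Stack=[E + T] ptr=13 lookahead=$ remaining=[$]
Step 32: reduce E->E + T. Stack=[E] ptr=13 lookahead=$ remaining=[$]
Step 33: accept. Stack=[E] ptr=13 lookahead=$ remaining=[$]

Answer: 33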